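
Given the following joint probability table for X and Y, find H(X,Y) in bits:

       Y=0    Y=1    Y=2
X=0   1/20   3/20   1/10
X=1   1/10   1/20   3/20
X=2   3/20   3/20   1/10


H(X,Y) = -Σ p(x,y) log₂ p(x,y)
  p(0,0)=1/20: -0.0500 × log₂(0.0500) = 0.2161
  p(0,1)=3/20: -0.1500 × log₂(0.1500) = 0.4105
  p(0,2)=1/10: -0.1000 × log₂(0.1000) = 0.3322
  p(1,0)=1/10: -0.1000 × log₂(0.1000) = 0.3322
  p(1,1)=1/20: -0.0500 × log₂(0.0500) = 0.2161
  p(1,2)=3/20: -0.1500 × log₂(0.1500) = 0.4105
  p(2,0)=3/20: -0.1500 × log₂(0.1500) = 0.4105
  p(2,1)=3/20: -0.1500 × log₂(0.1500) = 0.4105
  p(2,2)=1/10: -0.1000 × log₂(0.1000) = 0.3322
H(X,Y) = 3.0710 bits


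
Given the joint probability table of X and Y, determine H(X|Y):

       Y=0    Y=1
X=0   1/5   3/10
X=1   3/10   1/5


H(X|Y) = Σ_y p(y) H(X|Y=y)
  p(Y=0) = 1/2, H(X|Y=0) = 0.9710
  p(Y=1) = 1/2, H(X|Y=1) = 0.9710
H(X|Y) = 0.5000×0.9710 + 0.5000×0.9710 = 0.9710 bits


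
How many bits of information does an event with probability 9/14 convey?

Information content I(x) = -log₂(p(x))
I = -log₂(9/14) = -log₂(0.6429)
I = 0.6374 bits


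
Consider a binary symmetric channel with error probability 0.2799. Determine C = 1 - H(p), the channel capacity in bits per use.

For BSC with error probability p:
C = 1 - H(p) where H(p) is binary entropy
H(0.2799) = -0.2799 × log₂(0.2799) - 0.7201 × log₂(0.7201)
H(p) = 0.8553
C = 1 - 0.8553 = 0.1447 bits/use


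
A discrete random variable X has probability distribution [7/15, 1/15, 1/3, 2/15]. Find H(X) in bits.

H(X) = -Σ p(x) log₂ p(x)
  -7/15 × log₂(7/15) = 0.5131
  -1/15 × log₂(1/15) = 0.2605
  -1/3 × log₂(1/3) = 0.5283
  -2/15 × log₂(2/15) = 0.3876
H(X) = 1.6895 bits


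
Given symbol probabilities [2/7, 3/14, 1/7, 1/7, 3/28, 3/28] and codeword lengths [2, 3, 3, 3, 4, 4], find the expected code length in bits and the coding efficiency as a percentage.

Average length L = Σ p_i × l_i = 2.9286 bits
Entropy H = 2.4852 bits
Efficiency η = H/L × 100% = 84.86%


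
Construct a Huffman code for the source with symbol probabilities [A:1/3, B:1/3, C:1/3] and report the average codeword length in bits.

Huffman tree construction:
Combine smallest probabilities repeatedly
Resulting codes:
  A: 10 (length 2)
  B: 11 (length 2)
  C: 0 (length 1)
Average length = Σ p(s) × length(s) = 1.6667 bits


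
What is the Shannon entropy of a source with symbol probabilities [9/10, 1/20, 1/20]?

H(X) = -Σ p(x) log₂ p(x)
  -9/10 × log₂(9/10) = 0.1368
  -1/20 × log₂(1/20) = 0.2161
  -1/20 × log₂(1/20) = 0.2161
H(X) = 0.5690 bits


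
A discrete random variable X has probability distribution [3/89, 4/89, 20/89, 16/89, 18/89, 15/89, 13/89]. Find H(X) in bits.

H(X) = -Σ p(x) log₂ p(x)
  -3/89 × log₂(3/89) = 0.1649
  -4/89 × log₂(4/89) = 0.2012
  -20/89 × log₂(20/89) = 0.4840
  -16/89 × log₂(16/89) = 0.4451
  -18/89 × log₂(18/89) = 0.4663
  -15/89 × log₂(15/89) = 0.4330
  -13/89 × log₂(13/89) = 0.4054
H(X) = 2.5998 bits


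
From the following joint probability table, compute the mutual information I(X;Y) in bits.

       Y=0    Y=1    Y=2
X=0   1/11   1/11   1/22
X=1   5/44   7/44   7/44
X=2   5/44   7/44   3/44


H(X) = 1.5382, H(Y) = 1.5644, H(X,Y) = 3.0747
I(X;Y) = H(X) + H(Y) - H(X,Y) = 0.0279 bits


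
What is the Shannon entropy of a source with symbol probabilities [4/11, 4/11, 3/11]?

H(X) = -Σ p(x) log₂ p(x)
  -4/11 × log₂(4/11) = 0.5307
  -4/11 × log₂(4/11) = 0.5307
  -3/11 × log₂(3/11) = 0.5112
H(X) = 1.5726 bits


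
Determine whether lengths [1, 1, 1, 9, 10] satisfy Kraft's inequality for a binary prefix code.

Kraft inequality: Σ 2^(-l_i) ≤ 1 for prefix-free code
Calculating: 2^(-1) + 2^(-1) + 2^(-1) + 2^(-9) + 2^(-10)
= 0.5 + 0.5 + 0.5 + 0.001953125 + 0.0009765625
= 1.5029
Since 1.5029 > 1, prefix-free code does not exist


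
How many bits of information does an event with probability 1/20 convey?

Information content I(x) = -log₂(p(x))
I = -log₂(1/20) = -log₂(0.0500)
I = 4.3219 bits


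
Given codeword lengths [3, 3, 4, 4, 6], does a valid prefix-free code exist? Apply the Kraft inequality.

Kraft inequality: Σ 2^(-l_i) ≤ 1 for prefix-free code
Calculating: 2^(-3) + 2^(-3) + 2^(-4) + 2^(-4) + 2^(-6)
= 0.125 + 0.125 + 0.0625 + 0.0625 + 0.015625
= 0.3906
Since 0.3906 ≤ 1, prefix-free code exists


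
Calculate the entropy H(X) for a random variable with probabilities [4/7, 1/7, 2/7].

H(X) = -Σ p(x) log₂ p(x)
  -4/7 × log₂(4/7) = 0.4613
  -1/7 × log₂(1/7) = 0.4011
  -2/7 × log₂(2/7) = 0.5164
H(X) = 1.3788 bits


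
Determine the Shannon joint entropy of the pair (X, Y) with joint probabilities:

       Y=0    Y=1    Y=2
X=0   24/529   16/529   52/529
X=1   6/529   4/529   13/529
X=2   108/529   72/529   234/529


H(X,Y) = -Σ p(x,y) log₂ p(x,y)
  p(0,0)=24/529: -0.0454 × log₂(0.0454) = 0.2024
  p(0,1)=16/529: -0.0302 × log₂(0.0302) = 0.1527
  p(0,2)=52/529: -0.0983 × log₂(0.0983) = 0.3290
  p(1,0)=6/529: -0.0113 × log₂(0.0113) = 0.0733
  p(1,1)=4/529: -0.0076 × log₂(0.0076) = 0.0533
  p(1,2)=13/529: -0.0246 × log₂(0.0246) = 0.1314
  p(2,0)=108/529: -0.2042 × log₂(0.2042) = 0.4680
  p(2,1)=72/529: -0.1361 × log₂(0.1361) = 0.3916
  p(2,2)=234/529: -0.4423 × log₂(0.4423) = 0.5205
H(X,Y) = 2.3222 bits


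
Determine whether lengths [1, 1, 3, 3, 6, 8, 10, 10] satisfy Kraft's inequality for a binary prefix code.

Kraft inequality: Σ 2^(-l_i) ≤ 1 for prefix-free code
Calculating: 2^(-1) + 2^(-1) + 2^(-3) + 2^(-3) + 2^(-6) + 2^(-8) + 2^(-10) + 2^(-10)
= 0.5 + 0.5 + 0.125 + 0.125 + 0.015625 + 0.00390625 + 0.0009765625 + 0.0009765625
= 1.2715
Since 1.2715 > 1, prefix-free code does not exist


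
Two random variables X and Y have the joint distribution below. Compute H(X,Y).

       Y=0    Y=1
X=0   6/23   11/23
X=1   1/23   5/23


H(X,Y) = -Σ p(x,y) log₂ p(x,y)
  p(0,0)=6/23: -0.2609 × log₂(0.2609) = 0.5057
  p(0,1)=11/23: -0.4783 × log₂(0.4783) = 0.5089
  p(1,0)=1/23: -0.0435 × log₂(0.0435) = 0.1967
  p(1,1)=5/23: -0.2174 × log₂(0.2174) = 0.4786
H(X,Y) = 1.6899 bits


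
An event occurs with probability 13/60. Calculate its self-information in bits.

Information content I(x) = -log₂(p(x))
I = -log₂(13/60) = -log₂(0.2167)
I = 2.2065 bits


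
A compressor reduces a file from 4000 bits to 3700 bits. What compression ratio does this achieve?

Compression ratio = Original / Compressed
= 4000 / 3700 = 1.08:1


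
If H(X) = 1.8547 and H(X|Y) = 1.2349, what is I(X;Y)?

I(X;Y) = H(X) - H(X|Y)
I(X;Y) = 1.8547 - 1.2349 = 0.6198 bits


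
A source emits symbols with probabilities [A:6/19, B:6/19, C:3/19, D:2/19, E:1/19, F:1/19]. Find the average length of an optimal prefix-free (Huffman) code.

Huffman tree construction:
Combine smallest probabilities repeatedly
Resulting codes:
  A: 10 (length 2)
  B: 11 (length 2)
  C: 00 (length 2)
  D: 010 (length 3)
  E: 0110 (length 4)
  F: 0111 (length 4)
Average length = Σ p(s) × length(s) = 2.3158 bits


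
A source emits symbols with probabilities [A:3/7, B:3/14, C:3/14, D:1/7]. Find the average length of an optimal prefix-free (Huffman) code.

Huffman tree construction:
Combine smallest probabilities repeatedly
Resulting codes:
  A: 0 (length 1)
  B: 111 (length 3)
  C: 10 (length 2)
  D: 110 (length 3)
Average length = Σ p(s) × length(s) = 1.9286 bits


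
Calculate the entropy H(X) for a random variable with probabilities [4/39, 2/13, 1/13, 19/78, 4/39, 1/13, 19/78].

H(X) = -Σ p(x) log₂ p(x)
  -4/39 × log₂(4/39) = 0.3370
  -2/13 × log₂(2/13) = 0.4155
  -1/13 × log₂(1/13) = 0.2846
  -19/78 × log₂(19/78) = 0.4963
  -4/39 × log₂(4/39) = 0.3370
  -1/13 × log₂(1/13) = 0.2846
  -19/78 × log₂(19/78) = 0.4963
H(X) = 2.6513 bits


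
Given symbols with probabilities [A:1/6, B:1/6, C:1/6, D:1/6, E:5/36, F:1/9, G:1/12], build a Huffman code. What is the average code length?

Huffman tree construction:
Combine smallest probabilities repeatedly
Resulting codes:
  A: 101 (length 3)
  B: 110 (length 3)
  C: 111 (length 3)
  D: 00 (length 2)
  E: 100 (length 3)
  F: 011 (length 3)
  G: 010 (length 3)
Average length = Σ p(s) × length(s) = 2.8333 bits


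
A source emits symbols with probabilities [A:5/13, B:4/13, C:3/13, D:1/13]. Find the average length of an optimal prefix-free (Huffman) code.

Huffman tree construction:
Combine smallest probabilities repeatedly
Resulting codes:
  A: 0 (length 1)
  B: 10 (length 2)
  C: 111 (length 3)
  D: 110 (length 3)
Average length = Σ p(s) × length(s) = 1.9231 bits


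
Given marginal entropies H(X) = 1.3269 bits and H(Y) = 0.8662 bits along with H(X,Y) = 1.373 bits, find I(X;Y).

I(X;Y) = H(X) + H(Y) - H(X,Y)
I(X;Y) = 1.3269 + 0.8662 - 1.373 = 0.8201 bits


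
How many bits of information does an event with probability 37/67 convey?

Information content I(x) = -log₂(p(x))
I = -log₂(37/67) = -log₂(0.5522)
I = 0.8566 bits


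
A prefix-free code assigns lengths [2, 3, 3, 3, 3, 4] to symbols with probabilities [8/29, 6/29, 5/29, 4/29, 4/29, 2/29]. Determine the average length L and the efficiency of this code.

Average length L = Σ p_i × l_i = 2.7931 bits
Entropy H = 2.4746 bits
Efficiency η = H/L × 100% = 88.60%


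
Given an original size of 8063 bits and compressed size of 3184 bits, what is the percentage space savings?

Space savings = (1 - Compressed/Original) × 100%
= (1 - 3184/8063) × 100%
= 60.51%


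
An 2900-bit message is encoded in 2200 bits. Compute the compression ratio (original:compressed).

Compression ratio = Original / Compressed
= 2900 / 2200 = 1.32:1


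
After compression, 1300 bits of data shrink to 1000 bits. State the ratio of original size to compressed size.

Compression ratio = Original / Compressed
= 1300 / 1000 = 1.30:1


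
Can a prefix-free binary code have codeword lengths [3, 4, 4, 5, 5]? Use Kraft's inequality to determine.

Kraft inequality: Σ 2^(-l_i) ≤ 1 for prefix-free code
Calculating: 2^(-3) + 2^(-4) + 2^(-4) + 2^(-5) + 2^(-5)
= 0.125 + 0.0625 + 0.0625 + 0.03125 + 0.03125
= 0.3125
Since 0.3125 ≤ 1, prefix-free code exists


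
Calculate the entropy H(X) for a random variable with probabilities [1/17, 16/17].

H(X) = -Σ p(x) log₂ p(x)
  -1/17 × log₂(1/17) = 0.2404
  -16/17 × log₂(16/17) = 0.0823
H(X) = 0.3228 bits


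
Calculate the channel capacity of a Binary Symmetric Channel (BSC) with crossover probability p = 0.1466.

For BSC with error probability p:
C = 1 - H(p) where H(p) is binary entropy
H(0.1466) = -0.1466 × log₂(0.1466) - 0.8534 × log₂(0.8534)
H(p) = 0.6013
C = 1 - 0.6013 = 0.3987 bits/use


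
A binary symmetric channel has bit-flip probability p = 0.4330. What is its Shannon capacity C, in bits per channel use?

For BSC with error probability p:
C = 1 - H(p) where H(p) is binary entropy
H(0.4330) = -0.4330 × log₂(0.4330) - 0.5670 × log₂(0.5670)
H(p) = 0.9870
C = 1 - 0.9870 = 0.0130 bits/use


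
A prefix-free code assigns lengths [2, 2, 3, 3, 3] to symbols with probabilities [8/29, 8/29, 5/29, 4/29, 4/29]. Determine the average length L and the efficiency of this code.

Average length L = Σ p_i × l_i = 2.4483 bits
Entropy H = 2.2508 bits
Efficiency η = H/L × 100% = 91.93%


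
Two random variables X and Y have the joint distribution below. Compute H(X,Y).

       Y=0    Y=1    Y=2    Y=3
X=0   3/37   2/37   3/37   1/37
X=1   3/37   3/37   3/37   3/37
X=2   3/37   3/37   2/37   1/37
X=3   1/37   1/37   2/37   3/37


H(X,Y) = -Σ p(x,y) log₂ p(x,y)
  p(0,0)=3/37: -0.0811 × log₂(0.0811) = 0.2939
  p(0,1)=2/37: -0.0541 × log₂(0.0541) = 0.2275
  p(0,2)=3/37: -0.0811 × log₂(0.0811) = 0.2939
  p(0,3)=1/37: -0.0270 × log₂(0.0270) = 0.1408
  p(1,0)=3/37: -0.0811 × log₂(0.0811) = 0.2939
  p(1,1)=3/37: -0.0811 × log₂(0.0811) = 0.2939
  p(1,2)=3/37: -0.0811 × log₂(0.0811) = 0.2939
  p(1,3)=3/37: -0.0811 × log₂(0.0811) = 0.2939
  p(2,0)=3/37: -0.0811 × log₂(0.0811) = 0.2939
  p(2,1)=3/37: -0.0811 × log₂(0.0811) = 0.2939
  p(2,2)=2/37: -0.0541 × log₂(0.0541) = 0.2275
  p(2,3)=1/37: -0.0270 × log₂(0.0270) = 0.1408
  p(3,0)=1/37: -0.0270 × log₂(0.0270) = 0.1408
  p(3,1)=1/37: -0.0270 × log₂(0.0270) = 0.1408
  p(3,2)=2/37: -0.0541 × log₂(0.0541) = 0.2275
  p(3,3)=3/37: -0.0811 × log₂(0.0811) = 0.2939
H(X,Y) = 3.8907 bits


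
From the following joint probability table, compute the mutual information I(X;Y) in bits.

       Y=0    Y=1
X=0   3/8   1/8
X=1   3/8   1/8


H(X) = 1.0000, H(Y) = 0.8113, H(X,Y) = 1.8113
I(X;Y) = H(X) + H(Y) - H(X,Y) = 0.0000 bits


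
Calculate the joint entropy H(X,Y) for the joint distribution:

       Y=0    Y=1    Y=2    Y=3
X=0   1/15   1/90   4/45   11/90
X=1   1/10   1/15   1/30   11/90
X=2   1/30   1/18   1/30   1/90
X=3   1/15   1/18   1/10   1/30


H(X,Y) = -Σ p(x,y) log₂ p(x,y)
  p(0,0)=1/15: -0.0667 × log₂(0.0667) = 0.2605
  p(0,1)=1/90: -0.0111 × log₂(0.0111) = 0.0721
  p(0,2)=4/45: -0.0889 × log₂(0.0889) = 0.3104
  p(0,3)=11/90: -0.1222 × log₂(0.1222) = 0.3706
  p(1,0)=1/10: -0.1000 × log₂(0.1000) = 0.3322
  p(1,1)=1/15: -0.0667 × log₂(0.0667) = 0.2605
  p(1,2)=1/30: -0.0333 × log₂(0.0333) = 0.1636
  p(1,3)=11/90: -0.1222 × log₂(0.1222) = 0.3706
  p(2,0)=1/30: -0.0333 × log₂(0.0333) = 0.1636
  p(2,1)=1/18: -0.0556 × log₂(0.0556) = 0.2317
  p(2,2)=1/30: -0.0333 × log₂(0.0333) = 0.1636
  p(2,3)=1/90: -0.0111 × log₂(0.0111) = 0.0721
  p(3,0)=1/15: -0.0667 × log₂(0.0667) = 0.2605
  p(3,1)=1/18: -0.0556 × log₂(0.0556) = 0.2317
  p(3,2)=1/10: -0.1000 × log₂(0.1000) = 0.3322
  p(3,3)=1/30: -0.0333 × log₂(0.0333) = 0.1636
H(X,Y) = 3.7592 bits


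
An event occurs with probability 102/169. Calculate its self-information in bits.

Information content I(x) = -log₂(p(x))
I = -log₂(102/169) = -log₂(0.6036)
I = 0.7285 bits


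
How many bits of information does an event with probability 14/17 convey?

Information content I(x) = -log₂(p(x))
I = -log₂(14/17) = -log₂(0.8235)
I = 0.2801 bits


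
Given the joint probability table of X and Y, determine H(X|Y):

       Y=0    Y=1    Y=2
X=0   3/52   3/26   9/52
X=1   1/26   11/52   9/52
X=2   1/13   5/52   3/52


H(X|Y) = Σ_y p(y) H(X|Y=y)
  p(Y=0) = 9/52, H(X|Y=0) = 1.5305
  p(Y=1) = 11/26, H(X|Y=1) = 1.4970
  p(Y=2) = 21/52, H(X|Y=2) = 1.4488
H(X|Y) = 0.1731×1.5305 + 0.4231×1.4970 + 0.4038×1.4488 = 1.4833 bits


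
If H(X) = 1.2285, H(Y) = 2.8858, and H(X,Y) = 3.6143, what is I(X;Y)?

I(X;Y) = H(X) + H(Y) - H(X,Y)
I(X;Y) = 1.2285 + 2.8858 - 3.6143 = 0.5 bits


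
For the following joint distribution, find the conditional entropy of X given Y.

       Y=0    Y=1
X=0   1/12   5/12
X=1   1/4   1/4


H(X|Y) = Σ_y p(y) H(X|Y=y)
  p(Y=0) = 1/3, H(X|Y=0) = 0.8113
  p(Y=1) = 2/3, H(X|Y=1) = 0.9544
H(X|Y) = 0.3333×0.8113 + 0.6667×0.9544 = 0.9067 bits


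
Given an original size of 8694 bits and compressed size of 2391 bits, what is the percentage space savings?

Space savings = (1 - Compressed/Original) × 100%
= (1 - 2391/8694) × 100%
= 72.50%


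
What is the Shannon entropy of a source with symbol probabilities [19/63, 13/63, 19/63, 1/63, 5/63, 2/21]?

H(X) = -Σ p(x) log₂ p(x)
  -19/63 × log₂(19/63) = 0.5216
  -13/63 × log₂(13/63) = 0.4698
  -19/63 × log₂(19/63) = 0.5216
  -1/63 × log₂(1/63) = 0.0949
  -5/63 × log₂(5/63) = 0.2901
  -2/21 × log₂(2/21) = 0.3231
H(X) = 2.2210 bits


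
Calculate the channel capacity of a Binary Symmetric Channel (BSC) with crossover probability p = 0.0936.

For BSC with error probability p:
C = 1 - H(p) where H(p) is binary entropy
H(0.0936) = -0.0936 × log₂(0.0936) - 0.9064 × log₂(0.9064)
H(p) = 0.4484
C = 1 - 0.4484 = 0.5516 bits/use


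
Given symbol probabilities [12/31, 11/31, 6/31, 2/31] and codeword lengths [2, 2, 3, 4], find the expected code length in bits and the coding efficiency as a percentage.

Average length L = Σ p_i × l_i = 2.3226 bits
Entropy H = 1.7741 bits
Efficiency η = H/L × 100% = 76.38%


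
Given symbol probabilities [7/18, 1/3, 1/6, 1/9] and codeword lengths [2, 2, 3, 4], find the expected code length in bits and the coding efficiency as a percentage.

Average length L = Σ p_i × l_i = 2.3889 bits
Entropy H = 1.8413 bits
Efficiency η = H/L × 100% = 77.08%


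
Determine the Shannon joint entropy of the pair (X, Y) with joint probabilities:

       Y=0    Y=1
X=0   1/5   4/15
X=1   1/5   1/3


H(X,Y) = -Σ p(x,y) log₂ p(x,y)
  p(0,0)=1/5: -0.2000 × log₂(0.2000) = 0.4644
  p(0,1)=4/15: -0.2667 × log₂(0.2667) = 0.5085
  p(1,0)=1/5: -0.2000 × log₂(0.2000) = 0.4644
  p(1,1)=1/3: -0.3333 × log₂(0.3333) = 0.5283
H(X,Y) = 1.9656 bits


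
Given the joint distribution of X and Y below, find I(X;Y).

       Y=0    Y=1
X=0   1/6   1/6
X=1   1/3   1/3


H(X) = 0.9183, H(Y) = 1.0000, H(X,Y) = 1.9183
I(X;Y) = H(X) + H(Y) - H(X,Y) = 0.0000 bits


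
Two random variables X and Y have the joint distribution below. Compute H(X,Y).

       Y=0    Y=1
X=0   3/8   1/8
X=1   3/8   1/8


H(X,Y) = -Σ p(x,y) log₂ p(x,y)
  p(0,0)=3/8: -0.3750 × log₂(0.3750) = 0.5306
  p(0,1)=1/8: -0.1250 × log₂(0.1250) = 0.3750
  p(1,0)=3/8: -0.3750 × log₂(0.3750) = 0.5306
  p(1,1)=1/8: -0.1250 × log₂(0.1250) = 0.3750
H(X,Y) = 1.8113 bits


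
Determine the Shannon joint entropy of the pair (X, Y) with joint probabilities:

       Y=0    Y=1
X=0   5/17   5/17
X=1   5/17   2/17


H(X,Y) = -Σ p(x,y) log₂ p(x,y)
  p(0,0)=5/17: -0.2941 × log₂(0.2941) = 0.5193
  p(0,1)=5/17: -0.2941 × log₂(0.2941) = 0.5193
  p(1,0)=5/17: -0.2941 × log₂(0.2941) = 0.5193
  p(1,1)=2/17: -0.1176 × log₂(0.1176) = 0.3632
H(X,Y) = 1.9211 bits


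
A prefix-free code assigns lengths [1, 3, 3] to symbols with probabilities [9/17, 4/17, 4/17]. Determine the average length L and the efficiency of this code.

Average length L = Σ p_i × l_i = 1.9412 bits
Entropy H = 1.4681 bits
Efficiency η = H/L × 100% = 75.63%


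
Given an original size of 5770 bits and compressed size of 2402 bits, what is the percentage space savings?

Space savings = (1 - Compressed/Original) × 100%
= (1 - 2402/5770) × 100%
= 58.37%


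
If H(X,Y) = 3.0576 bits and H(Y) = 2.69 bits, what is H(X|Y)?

Chain rule: H(X,Y) = H(X|Y) + H(Y)
H(X|Y) = H(X,Y) - H(Y) = 3.0576 - 2.69 = 0.3676 bits


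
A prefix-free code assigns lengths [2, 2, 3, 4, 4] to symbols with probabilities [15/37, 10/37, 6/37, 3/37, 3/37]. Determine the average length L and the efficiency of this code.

Average length L = Σ p_i × l_i = 2.4865 bits
Entropy H = 2.0516 bits
Efficiency η = H/L × 100% = 82.51%


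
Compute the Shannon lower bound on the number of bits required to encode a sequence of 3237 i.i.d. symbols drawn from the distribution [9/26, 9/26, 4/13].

Entropy H = 1.5828 bits/symbol
Minimum bits = H × n = 1.5828 × 3237
= 5123.52 bits


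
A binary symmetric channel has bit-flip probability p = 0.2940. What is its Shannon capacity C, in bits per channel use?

For BSC with error probability p:
C = 1 - H(p) where H(p) is binary entropy
H(0.2940) = -0.2940 × log₂(0.2940) - 0.7060 × log₂(0.7060)
H(p) = 0.8738
C = 1 - 0.8738 = 0.1262 bits/use


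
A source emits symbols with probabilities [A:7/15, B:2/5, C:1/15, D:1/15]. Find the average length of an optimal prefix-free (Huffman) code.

Huffman tree construction:
Combine smallest probabilities repeatedly
Resulting codes:
  A: 0 (length 1)
  B: 11 (length 2)
  C: 100 (length 3)
  D: 101 (length 3)
Average length = Σ p(s) × length(s) = 1.6667 bits


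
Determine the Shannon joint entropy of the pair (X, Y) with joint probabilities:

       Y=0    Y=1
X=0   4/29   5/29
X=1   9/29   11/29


H(X,Y) = -Σ p(x,y) log₂ p(x,y)
  p(0,0)=4/29: -0.1379 × log₂(0.1379) = 0.3942
  p(0,1)=5/29: -0.1724 × log₂(0.1724) = 0.4373
  p(1,0)=9/29: -0.3103 × log₂(0.3103) = 0.5239
  p(1,1)=11/29: -0.3793 × log₂(0.3793) = 0.5305
H(X,Y) = 1.8858 bits


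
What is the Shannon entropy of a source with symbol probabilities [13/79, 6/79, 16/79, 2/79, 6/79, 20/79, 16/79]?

H(X) = -Σ p(x) log₂ p(x)
  -13/79 × log₂(13/79) = 0.4284
  -6/79 × log₂(6/79) = 0.2824
  -16/79 × log₂(16/79) = 0.4666
  -2/79 × log₂(2/79) = 0.1343
  -6/79 × log₂(6/79) = 0.2824
  -20/79 × log₂(20/79) = 0.5017
  -16/79 × log₂(16/79) = 0.4666
H(X) = 2.5625 bits


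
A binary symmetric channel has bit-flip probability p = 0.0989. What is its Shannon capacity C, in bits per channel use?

For BSC with error probability p:
C = 1 - H(p) where H(p) is binary entropy
H(0.0989) = -0.0989 × log₂(0.0989) - 0.9011 × log₂(0.9011)
H(p) = 0.4655
C = 1 - 0.4655 = 0.5345 bits/use


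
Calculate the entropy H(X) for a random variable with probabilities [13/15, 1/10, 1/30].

H(X) = -Σ p(x) log₂ p(x)
  -13/15 × log₂(13/15) = 0.1789
  -1/10 × log₂(1/10) = 0.3322
  -1/30 × log₂(1/30) = 0.1636
H(X) = 0.6747 bits


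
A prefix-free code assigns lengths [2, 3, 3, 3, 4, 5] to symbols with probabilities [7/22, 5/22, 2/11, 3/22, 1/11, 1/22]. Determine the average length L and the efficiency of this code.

Average length L = Σ p_i × l_i = 2.8636 bits
Entropy H = 2.3678 bits
Efficiency η = H/L × 100% = 82.68%


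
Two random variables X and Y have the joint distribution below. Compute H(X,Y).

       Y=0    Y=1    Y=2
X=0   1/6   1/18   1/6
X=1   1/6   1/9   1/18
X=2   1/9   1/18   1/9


H(X,Y) = -Σ p(x,y) log₂ p(x,y)
  p(0,0)=1/6: -0.1667 × log₂(0.1667) = 0.4308
  p(0,1)=1/18: -0.0556 × log₂(0.0556) = 0.2317
  p(0,2)=1/6: -0.1667 × log₂(0.1667) = 0.4308
  p(1,0)=1/6: -0.1667 × log₂(0.1667) = 0.4308
  p(1,1)=1/9: -0.1111 × log₂(0.1111) = 0.3522
  p(1,2)=1/18: -0.0556 × log₂(0.0556) = 0.2317
  p(2,0)=1/9: -0.1111 × log₂(0.1111) = 0.3522
  p(2,1)=1/18: -0.0556 × log₂(0.0556) = 0.2317
  p(2,2)=1/9: -0.1111 × log₂(0.1111) = 0.3522
H(X,Y) = 3.0441 bits


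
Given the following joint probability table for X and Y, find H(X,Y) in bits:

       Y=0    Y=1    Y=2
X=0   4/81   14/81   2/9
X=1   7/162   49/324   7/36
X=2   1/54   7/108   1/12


H(X,Y) = -Σ p(x,y) log₂ p(x,y)
  p(0,0)=4/81: -0.0494 × log₂(0.0494) = 0.2143
  p(0,1)=14/81: -0.1728 × log₂(0.1728) = 0.4377
  p(0,2)=2/9: -0.2222 × log₂(0.2222) = 0.4822
  p(1,0)=7/162: -0.0432 × log₂(0.0432) = 0.1958
  p(1,1)=49/324: -0.1512 × log₂(0.1512) = 0.4121
  p(1,2)=7/36: -0.1944 × log₂(0.1944) = 0.4594
  p(2,0)=1/54: -0.0185 × log₂(0.0185) = 0.1066
  p(2,1)=7/108: -0.0648 × log₂(0.0648) = 0.2559
  p(2,2)=1/12: -0.0833 × log₂(0.0833) = 0.2987
H(X,Y) = 2.8628 bits


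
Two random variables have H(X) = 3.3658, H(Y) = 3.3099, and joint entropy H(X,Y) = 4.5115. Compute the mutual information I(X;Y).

I(X;Y) = H(X) + H(Y) - H(X,Y)
I(X;Y) = 3.3658 + 3.3099 - 4.5115 = 2.1642 bits


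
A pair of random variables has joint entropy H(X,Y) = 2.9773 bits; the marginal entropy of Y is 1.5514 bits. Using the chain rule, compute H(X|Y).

Chain rule: H(X,Y) = H(X|Y) + H(Y)
H(X|Y) = H(X,Y) - H(Y) = 2.9773 - 1.5514 = 1.4259 bits


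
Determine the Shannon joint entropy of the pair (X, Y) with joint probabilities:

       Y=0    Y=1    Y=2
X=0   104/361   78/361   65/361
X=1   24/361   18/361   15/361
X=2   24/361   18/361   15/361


H(X,Y) = -Σ p(x,y) log₂ p(x,y)
  p(0,0)=104/361: -0.2881 × log₂(0.2881) = 0.5172
  p(0,1)=78/361: -0.2161 × log₂(0.2161) = 0.4776
  p(0,2)=65/361: -0.1801 × log₂(0.1801) = 0.4454
  p(1,0)=24/361: -0.0665 × log₂(0.0665) = 0.2600
  p(1,1)=18/361: -0.0499 × log₂(0.0499) = 0.2157
  p(1,2)=15/361: -0.0416 × log₂(0.0416) = 0.1907
  p(2,0)=24/361: -0.0665 × log₂(0.0665) = 0.2600
  p(2,1)=18/361: -0.0499 × log₂(0.0499) = 0.2157
  p(2,2)=15/361: -0.0416 × log₂(0.0416) = 0.1907
H(X,Y) = 2.7730 bits


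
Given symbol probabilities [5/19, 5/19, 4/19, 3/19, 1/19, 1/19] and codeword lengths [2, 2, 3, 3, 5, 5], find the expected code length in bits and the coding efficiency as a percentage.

Average length L = Σ p_i × l_i = 2.6842 bits
Entropy H = 2.3546 bits
Efficiency η = H/L × 100% = 87.72%


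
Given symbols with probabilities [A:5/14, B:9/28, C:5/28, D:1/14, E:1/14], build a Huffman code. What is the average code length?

Huffman tree construction:
Combine smallest probabilities repeatedly
Resulting codes:
  A: 0 (length 1)
  B: 10 (length 2)
  C: 111 (length 3)
  D: 1100 (length 4)
  E: 1101 (length 4)
Average length = Σ p(s) × length(s) = 2.1071 bits


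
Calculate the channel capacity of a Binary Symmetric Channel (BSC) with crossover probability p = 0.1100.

For BSC with error probability p:
C = 1 - H(p) where H(p) is binary entropy
H(0.1100) = -0.1100 × log₂(0.1100) - 0.8900 × log₂(0.8900)
H(p) = 0.4999
C = 1 - 0.4999 = 0.5001 bits/use


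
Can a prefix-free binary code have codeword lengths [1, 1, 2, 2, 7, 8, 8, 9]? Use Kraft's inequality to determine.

Kraft inequality: Σ 2^(-l_i) ≤ 1 for prefix-free code
Calculating: 2^(-1) + 2^(-1) + 2^(-2) + 2^(-2) + 2^(-7) + 2^(-8) + 2^(-8) + 2^(-9)
= 0.5 + 0.5 + 0.25 + 0.25 + 0.0078125 + 0.00390625 + 0.00390625 + 0.001953125
= 1.5176
Since 1.5176 > 1, prefix-free code does not exist


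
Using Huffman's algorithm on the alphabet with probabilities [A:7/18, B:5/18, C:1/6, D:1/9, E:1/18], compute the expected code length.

Huffman tree construction:
Combine smallest probabilities repeatedly
Resulting codes:
  A: 0 (length 1)
  B: 10 (length 2)
  C: 110 (length 3)
  D: 1111 (length 4)
  E: 1110 (length 4)
Average length = Σ p(s) × length(s) = 2.1111 bits


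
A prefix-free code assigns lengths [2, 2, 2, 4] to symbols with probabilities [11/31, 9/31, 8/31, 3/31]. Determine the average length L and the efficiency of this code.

Average length L = Σ p_i × l_i = 2.1935 bits
Entropy H = 1.8788 bits
Efficiency η = H/L × 100% = 85.65%


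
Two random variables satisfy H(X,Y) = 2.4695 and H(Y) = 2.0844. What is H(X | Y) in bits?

Chain rule: H(X,Y) = H(X|Y) + H(Y)
H(X|Y) = H(X,Y) - H(Y) = 2.4695 - 2.0844 = 0.3851 bits


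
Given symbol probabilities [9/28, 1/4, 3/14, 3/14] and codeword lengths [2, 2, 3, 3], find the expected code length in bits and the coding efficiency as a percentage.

Average length L = Σ p_i × l_i = 2.4286 bits
Entropy H = 1.9788 bits
Efficiency η = H/L × 100% = 81.48%


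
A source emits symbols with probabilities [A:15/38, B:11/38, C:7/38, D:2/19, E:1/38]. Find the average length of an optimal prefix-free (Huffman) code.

Huffman tree construction:
Combine smallest probabilities repeatedly
Resulting codes:
  A: 0 (length 1)
  B: 10 (length 2)
  C: 111 (length 3)
  D: 1101 (length 4)
  E: 1100 (length 4)
Average length = Σ p(s) × length(s) = 2.0526 bits


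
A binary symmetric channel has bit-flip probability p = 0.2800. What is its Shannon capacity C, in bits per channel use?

For BSC with error probability p:
C = 1 - H(p) where H(p) is binary entropy
H(0.2800) = -0.2800 × log₂(0.2800) - 0.7200 × log₂(0.7200)
H(p) = 0.8555
C = 1 - 0.8555 = 0.1445 bits/use


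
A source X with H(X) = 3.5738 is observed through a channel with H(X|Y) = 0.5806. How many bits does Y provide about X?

I(X;Y) = H(X) - H(X|Y)
I(X;Y) = 3.5738 - 0.5806 = 2.9932 bits


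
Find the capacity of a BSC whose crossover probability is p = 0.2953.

For BSC with error probability p:
C = 1 - H(p) where H(p) is binary entropy
H(0.2953) = -0.2953 × log₂(0.2953) - 0.7047 × log₂(0.7047)
H(p) = 0.8755
C = 1 - 0.8755 = 0.1245 bits/use


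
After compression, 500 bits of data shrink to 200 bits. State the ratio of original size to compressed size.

Compression ratio = Original / Compressed
= 500 / 200 = 2.50:1


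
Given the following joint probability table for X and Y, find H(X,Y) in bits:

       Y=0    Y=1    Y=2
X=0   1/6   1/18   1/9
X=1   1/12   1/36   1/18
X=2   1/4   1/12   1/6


H(X,Y) = -Σ p(x,y) log₂ p(x,y)
  p(0,0)=1/6: -0.1667 × log₂(0.1667) = 0.4308
  p(0,1)=1/18: -0.0556 × log₂(0.0556) = 0.2317
  p(0,2)=1/9: -0.1111 × log₂(0.1111) = 0.3522
  p(1,0)=1/12: -0.0833 × log₂(0.0833) = 0.2987
  p(1,1)=1/36: -0.0278 × log₂(0.0278) = 0.1436
  p(1,2)=1/18: -0.0556 × log₂(0.0556) = 0.2317
  p(2,0)=1/4: -0.2500 × log₂(0.2500) = 0.5000
  p(2,1)=1/12: -0.0833 × log₂(0.0833) = 0.2987
  p(2,2)=1/6: -0.1667 × log₂(0.1667) = 0.4308
H(X,Y) = 2.9183 bits


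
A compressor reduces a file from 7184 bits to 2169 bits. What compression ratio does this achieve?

Compression ratio = Original / Compressed
= 7184 / 2169 = 3.31:1


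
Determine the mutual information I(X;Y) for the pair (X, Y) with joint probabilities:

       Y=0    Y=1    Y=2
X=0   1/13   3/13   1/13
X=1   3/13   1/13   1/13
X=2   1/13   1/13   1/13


H(X) = 1.5486, H(Y) = 1.5486, H(X,Y) = 2.9689
I(X;Y) = H(X) + H(Y) - H(X,Y) = 0.1282 bits


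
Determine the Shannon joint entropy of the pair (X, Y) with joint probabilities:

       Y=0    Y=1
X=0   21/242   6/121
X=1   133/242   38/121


H(X,Y) = -Σ p(x,y) log₂ p(x,y)
  p(0,0)=21/242: -0.0868 × log₂(0.0868) = 0.3060
  p(0,1)=6/121: -0.0496 × log₂(0.0496) = 0.2149
  p(1,0)=133/242: -0.5496 × log₂(0.5496) = 0.4746
  p(1,1)=38/121: -0.3140 × log₂(0.3140) = 0.5248
H(X,Y) = 1.5203 bits


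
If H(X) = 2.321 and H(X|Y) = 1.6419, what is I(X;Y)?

I(X;Y) = H(X) - H(X|Y)
I(X;Y) = 2.321 - 1.6419 = 0.6791 bits


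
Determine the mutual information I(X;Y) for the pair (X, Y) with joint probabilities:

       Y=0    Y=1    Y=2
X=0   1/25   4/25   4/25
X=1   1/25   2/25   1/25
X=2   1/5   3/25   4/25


H(X) = 1.4619, H(Y) = 1.5755, H(X,Y) = 2.9493
I(X;Y) = H(X) + H(Y) - H(X,Y) = 0.0881 bits


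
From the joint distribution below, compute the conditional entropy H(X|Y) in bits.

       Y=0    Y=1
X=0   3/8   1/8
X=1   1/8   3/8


H(X|Y) = Σ_y p(y) H(X|Y=y)
  p(Y=0) = 1/2, H(X|Y=0) = 0.8113
  p(Y=1) = 1/2, H(X|Y=1) = 0.8113
H(X|Y) = 0.5000×0.8113 + 0.5000×0.8113 = 0.8113 bits


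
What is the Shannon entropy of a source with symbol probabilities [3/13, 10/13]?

H(X) = -Σ p(x) log₂ p(x)
  -3/13 × log₂(3/13) = 0.4882
  -10/13 × log₂(10/13) = 0.2912
H(X) = 0.7793 bits


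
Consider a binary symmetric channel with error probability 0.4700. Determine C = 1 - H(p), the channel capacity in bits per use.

For BSC with error probability p:
C = 1 - H(p) where H(p) is binary entropy
H(0.4700) = -0.4700 × log₂(0.4700) - 0.5300 × log₂(0.5300)
H(p) = 0.9974
C = 1 - 0.9974 = 0.0026 bits/use


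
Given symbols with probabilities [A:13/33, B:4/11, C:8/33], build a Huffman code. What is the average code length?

Huffman tree construction:
Combine smallest probabilities repeatedly
Resulting codes:
  A: 0 (length 1)
  B: 11 (length 2)
  C: 10 (length 2)
Average length = Σ p(s) × length(s) = 1.6061 bits


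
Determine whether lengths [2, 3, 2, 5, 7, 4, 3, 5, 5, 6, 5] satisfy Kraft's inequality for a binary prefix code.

Kraft inequality: Σ 2^(-l_i) ≤ 1 for prefix-free code
Calculating: 2^(-2) + 2^(-3) + 2^(-2) + 2^(-5) + 2^(-7) + 2^(-4) + 2^(-3) + 2^(-5) + 2^(-5) + 2^(-6) + 2^(-5)
= 0.25 + 0.125 + 0.25 + 0.03125 + 0.0078125 + 0.0625 + 0.125 + 0.03125 + 0.03125 + 0.015625 + 0.03125
= 0.9609
Since 0.9609 ≤ 1, prefix-free code exists


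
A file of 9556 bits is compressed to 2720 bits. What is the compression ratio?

Compression ratio = Original / Compressed
= 9556 / 2720 = 3.51:1


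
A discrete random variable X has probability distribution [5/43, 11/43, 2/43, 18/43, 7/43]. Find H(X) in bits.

H(X) = -Σ p(x) log₂ p(x)
  -5/43 × log₂(5/43) = 0.3610
  -11/43 × log₂(11/43) = 0.5031
  -2/43 × log₂(2/43) = 0.2059
  -18/43 × log₂(18/43) = 0.5259
  -7/43 × log₂(7/43) = 0.4263
H(X) = 2.0222 bits


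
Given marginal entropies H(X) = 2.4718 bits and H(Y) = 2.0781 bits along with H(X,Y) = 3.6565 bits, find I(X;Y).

I(X;Y) = H(X) + H(Y) - H(X,Y)
I(X;Y) = 2.4718 + 2.0781 - 3.6565 = 0.8934 bits


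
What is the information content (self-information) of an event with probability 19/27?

Information content I(x) = -log₂(p(x))
I = -log₂(19/27) = -log₂(0.7037)
I = 0.5070 bits


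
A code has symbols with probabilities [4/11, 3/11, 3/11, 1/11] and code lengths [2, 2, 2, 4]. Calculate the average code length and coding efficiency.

Average length L = Σ p_i × l_i = 2.1818 bits
Entropy H = 1.8676 bits
Efficiency η = H/L × 100% = 85.60%


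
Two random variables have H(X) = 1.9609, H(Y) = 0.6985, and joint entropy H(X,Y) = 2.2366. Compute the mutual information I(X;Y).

I(X;Y) = H(X) + H(Y) - H(X,Y)
I(X;Y) = 1.9609 + 0.6985 - 2.2366 = 0.4228 bits


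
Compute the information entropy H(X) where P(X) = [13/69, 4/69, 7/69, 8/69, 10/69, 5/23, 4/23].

H(X) = -Σ p(x) log₂ p(x)
  -13/69 × log₂(13/69) = 0.4537
  -4/69 × log₂(4/69) = 0.2382
  -7/69 × log₂(7/69) = 0.3349
  -8/69 × log₂(8/69) = 0.3604
  -10/69 × log₂(10/69) = 0.4039
  -5/23 × log₂(5/23) = 0.4786
  -4/23 × log₂(4/23) = 0.4389
H(X) = 2.7085 bits


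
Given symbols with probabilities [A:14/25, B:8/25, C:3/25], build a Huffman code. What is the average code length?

Huffman tree construction:
Combine smallest probabilities repeatedly
Resulting codes:
  A: 1 (length 1)
  B: 01 (length 2)
  C: 00 (length 2)
Average length = Σ p(s) × length(s) = 1.4400 bits


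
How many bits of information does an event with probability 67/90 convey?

Information content I(x) = -log₂(p(x))
I = -log₂(67/90) = -log₂(0.7444)
I = 0.4258 bits


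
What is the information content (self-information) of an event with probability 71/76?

Information content I(x) = -log₂(p(x))
I = -log₂(71/76) = -log₂(0.9342)
I = 0.0982 bits


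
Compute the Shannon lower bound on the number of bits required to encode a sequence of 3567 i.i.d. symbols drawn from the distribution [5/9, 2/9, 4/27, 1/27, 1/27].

Entropy H = 1.7137 bits/symbol
Minimum bits = H × n = 1.7137 × 3567
= 6112.63 bits


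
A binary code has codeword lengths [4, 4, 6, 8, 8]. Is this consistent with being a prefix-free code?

Kraft inequality: Σ 2^(-l_i) ≤ 1 for prefix-free code
Calculating: 2^(-4) + 2^(-4) + 2^(-6) + 2^(-8) + 2^(-8)
= 0.0625 + 0.0625 + 0.015625 + 0.00390625 + 0.00390625
= 0.1484
Since 0.1484 ≤ 1, prefix-free code exists


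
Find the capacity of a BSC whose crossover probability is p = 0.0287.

For BSC with error probability p:
C = 1 - H(p) where H(p) is binary entropy
H(0.0287) = -0.0287 × log₂(0.0287) - 0.9713 × log₂(0.9713)
H(p) = 0.1878
C = 1 - 0.1878 = 0.8122 bits/use


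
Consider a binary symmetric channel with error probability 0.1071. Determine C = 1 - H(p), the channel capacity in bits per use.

For BSC with error probability p:
C = 1 - H(p) where H(p) is binary entropy
H(0.1071) = -0.1071 × log₂(0.1071) - 0.8929 × log₂(0.8929)
H(p) = 0.4911
C = 1 - 0.4911 = 0.5089 bits/use


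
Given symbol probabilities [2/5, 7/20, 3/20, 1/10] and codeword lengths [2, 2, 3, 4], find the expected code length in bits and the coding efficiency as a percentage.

Average length L = Σ p_i × l_i = 2.3500 bits
Entropy H = 1.8016 bits
Efficiency η = H/L × 100% = 76.66%


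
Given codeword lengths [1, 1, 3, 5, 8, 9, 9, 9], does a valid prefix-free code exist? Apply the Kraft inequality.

Kraft inequality: Σ 2^(-l_i) ≤ 1 for prefix-free code
Calculating: 2^(-1) + 2^(-1) + 2^(-3) + 2^(-5) + 2^(-8) + 2^(-9) + 2^(-9) + 2^(-9)
= 0.5 + 0.5 + 0.125 + 0.03125 + 0.00390625 + 0.001953125 + 0.001953125 + 0.001953125
= 1.1660
Since 1.1660 > 1, prefix-free code does not exist


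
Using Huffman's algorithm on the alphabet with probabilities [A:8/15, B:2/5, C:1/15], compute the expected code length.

Huffman tree construction:
Combine smallest probabilities repeatedly
Resulting codes:
  A: 1 (length 1)
  B: 01 (length 2)
  C: 00 (length 2)
Average length = Σ p(s) × length(s) = 1.4667 bits


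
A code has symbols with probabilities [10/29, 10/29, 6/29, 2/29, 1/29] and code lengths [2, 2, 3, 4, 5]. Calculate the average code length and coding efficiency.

Average length L = Σ p_i × l_i = 2.4483 bits
Entropy H = 1.9632 bits
Efficiency η = H/L × 100% = 80.19%


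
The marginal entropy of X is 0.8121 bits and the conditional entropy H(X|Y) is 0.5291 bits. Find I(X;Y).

I(X;Y) = H(X) - H(X|Y)
I(X;Y) = 0.8121 - 0.5291 = 0.283 bits


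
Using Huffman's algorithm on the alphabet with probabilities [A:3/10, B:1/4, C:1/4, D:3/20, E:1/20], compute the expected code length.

Huffman tree construction:
Combine smallest probabilities repeatedly
Resulting codes:
  A: 11 (length 2)
  B: 01 (length 2)
  C: 10 (length 2)
  D: 001 (length 3)
  E: 000 (length 3)
Average length = Σ p(s) × length(s) = 2.2000 bits


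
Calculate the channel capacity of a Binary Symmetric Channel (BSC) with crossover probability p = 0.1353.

For BSC with error probability p:
C = 1 - H(p) where H(p) is binary entropy
H(0.1353) = -0.1353 × log₂(0.1353) - 0.8647 × log₂(0.8647)
H(p) = 0.5718
C = 1 - 0.5718 = 0.4282 bits/use


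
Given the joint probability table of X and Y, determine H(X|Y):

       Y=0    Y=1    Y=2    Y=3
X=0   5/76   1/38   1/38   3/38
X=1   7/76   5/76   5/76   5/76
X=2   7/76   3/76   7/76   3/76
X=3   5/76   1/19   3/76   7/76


H(X|Y) = Σ_y p(y) H(X|Y=y)
  p(Y=0) = 6/19, H(X|Y=0) = 1.9799
  p(Y=1) = 7/38, H(X|Y=1) = 1.9242
  p(Y=2) = 17/76, H(X|Y=2) = 1.8512
  p(Y=3) = 21/76, H(X|Y=3) = 1.9387
H(X|Y) = 0.3158×1.9799 + 0.1842×1.9242 + 0.2237×1.8512 + 0.2763×1.9387 = 1.9295 bits


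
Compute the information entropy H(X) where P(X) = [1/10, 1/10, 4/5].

H(X) = -Σ p(x) log₂ p(x)
  -1/10 × log₂(1/10) = 0.3322
  -1/10 × log₂(1/10) = 0.3322
  -4/5 × log₂(4/5) = 0.2575
H(X) = 0.9219 bits


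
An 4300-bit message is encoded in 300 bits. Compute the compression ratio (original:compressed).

Compression ratio = Original / Compressed
= 4300 / 300 = 14.33:1


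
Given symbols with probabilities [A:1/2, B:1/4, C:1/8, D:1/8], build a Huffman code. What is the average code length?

Huffman tree construction:
Combine smallest probabilities repeatedly
Resulting codes:
  A: 0 (length 1)
  B: 10 (length 2)
  C: 110 (length 3)
  D: 111 (length 3)
Average length = Σ p(s) × length(s) = 1.7500 bits


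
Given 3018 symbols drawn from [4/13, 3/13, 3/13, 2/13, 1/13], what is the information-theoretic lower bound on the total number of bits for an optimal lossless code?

Entropy H = 2.1997 bits/symbol
Minimum bits = H × n = 2.1997 × 3018
= 6638.66 bits


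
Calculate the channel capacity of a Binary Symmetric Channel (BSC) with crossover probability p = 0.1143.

For BSC with error probability p:
C = 1 - H(p) where H(p) is binary entropy
H(0.1143) = -0.1143 × log₂(0.1143) - 0.8857 × log₂(0.8857)
H(p) = 0.5128
C = 1 - 0.5128 = 0.4872 bits/use


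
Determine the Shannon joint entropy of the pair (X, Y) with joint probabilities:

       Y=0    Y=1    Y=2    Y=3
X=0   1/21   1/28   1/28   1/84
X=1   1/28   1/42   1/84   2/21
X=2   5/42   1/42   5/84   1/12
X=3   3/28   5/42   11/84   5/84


H(X,Y) = -Σ p(x,y) log₂ p(x,y)
  p(0,0)=1/21: -0.0476 × log₂(0.0476) = 0.2092
  p(0,1)=1/28: -0.0357 × log₂(0.0357) = 0.1717
  p(0,2)=1/28: -0.0357 × log₂(0.0357) = 0.1717
  p(0,3)=1/84: -0.0119 × log₂(0.0119) = 0.0761
  p(1,0)=1/28: -0.0357 × log₂(0.0357) = 0.1717
  p(1,1)=1/42: -0.0238 × log₂(0.0238) = 0.1284
  p(1,2)=1/84: -0.0119 × log₂(0.0119) = 0.0761
  p(1,3)=2/21: -0.0952 × log₂(0.0952) = 0.3231
  p(2,0)=5/42: -0.1190 × log₂(0.1190) = 0.3655
  p(2,1)=1/42: -0.0238 × log₂(0.0238) = 0.1284
  p(2,2)=5/84: -0.0595 × log₂(0.0595) = 0.2423
  p(2,3)=1/12: -0.0833 × log₂(0.0833) = 0.2987
  p(3,0)=3/28: -0.1071 × log₂(0.1071) = 0.3453
  p(3,1)=5/42: -0.1190 × log₂(0.1190) = 0.3655
  p(3,2)=11/84: -0.1310 × log₂(0.1310) = 0.3841
  p(3,3)=5/84: -0.0595 × log₂(0.0595) = 0.2423
H(X,Y) = 3.7000 bits
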